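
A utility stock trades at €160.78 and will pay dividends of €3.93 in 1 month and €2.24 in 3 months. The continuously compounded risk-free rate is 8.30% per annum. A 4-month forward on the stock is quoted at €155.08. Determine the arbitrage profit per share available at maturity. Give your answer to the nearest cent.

PV(dividends) I = 3.93·e^(−0.0830·1/12) + 2.24·e^(−0.0830·3/12) = 6.0969
Fair forward F* = (S − I)·e^(rT) = (160.78 − 6.0969)·e^0.027667 = 154.6831 × 1.028053 = 159.0224
Market €155.08 < fair 159.0224: forward underpriced → reverse cash-and-carry (short the stock, invest proceeds at r, pay the dividends, go long the forward).
Profit at T = |F_mkt − F*| = |155.08 − 159.0224| = €3.94 per share

€3.94 per share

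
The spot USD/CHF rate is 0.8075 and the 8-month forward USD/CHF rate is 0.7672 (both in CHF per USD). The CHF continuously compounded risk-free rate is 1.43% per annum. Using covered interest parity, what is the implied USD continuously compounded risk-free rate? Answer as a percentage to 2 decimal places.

F = S·e^((r_CHF − r_USD)T) ⇒ r_USD = r_CHF − ln(F/S)/T
ln(0.7672/0.8075) = -0.051196; /(8/12) = -0.076794
r_USD = 0.0143 + 0.076794 = 0.091094
r_USD = 9.11%

9.11%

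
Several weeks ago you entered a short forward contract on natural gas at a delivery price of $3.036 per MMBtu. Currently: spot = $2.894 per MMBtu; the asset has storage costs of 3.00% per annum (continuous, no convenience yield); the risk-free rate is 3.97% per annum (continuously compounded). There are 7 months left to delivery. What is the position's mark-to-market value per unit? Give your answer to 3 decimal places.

Current fair forward for the remaining 7 months: F = S·e^((r + u)·T), (r + u) = 0.0397 + 0.0300 = 0.0697
F = 2.894 · e^(0.0697 × 7/12) = 2.894 × 1.041496 = 3.0141
Value of long forward = (F − K)·e^(−rT) = (3.0141 − 3.036) · e^(−0.0397·7/12)
= -0.0219 × 0.977108 = -0.021
Short position value = −(long value) = $0.021

$0.021 per MMBtu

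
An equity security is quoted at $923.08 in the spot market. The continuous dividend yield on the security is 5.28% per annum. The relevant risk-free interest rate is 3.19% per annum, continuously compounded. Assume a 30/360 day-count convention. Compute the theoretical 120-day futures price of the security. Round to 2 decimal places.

F = S·e^((r − q)T) = 923.08 · e^((0.0319 − 0.0528) × 120/360)
= 923.08 · e^-0.006967 = 923.08 × 0.993057
F = $916.67

$916.67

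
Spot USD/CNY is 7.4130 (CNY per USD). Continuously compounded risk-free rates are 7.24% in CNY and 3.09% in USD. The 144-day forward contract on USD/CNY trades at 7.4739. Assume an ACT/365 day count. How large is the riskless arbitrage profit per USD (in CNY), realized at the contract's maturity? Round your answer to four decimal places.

Fair forward: F* = S·e^(carry·T), with carry = (r_CNY − r_USD) = 0.0724 − 0.0309 = 0.0415
F* = 7.4130 · e^(0.0415 × 144/365) = 7.4130 · e^0.016373 = 7.4130 × 1.016508 = 7.5354
Market 7.4739 < fair 7.5354: forward underpriced → reverse cash-and-carry (short spot, go long the forward).
At maturity, profit = |F_mkt − F*| = |7.4739 − 7.5354| = 0.0615 per USD (in CNY)

0.0615 per USD (in CNY)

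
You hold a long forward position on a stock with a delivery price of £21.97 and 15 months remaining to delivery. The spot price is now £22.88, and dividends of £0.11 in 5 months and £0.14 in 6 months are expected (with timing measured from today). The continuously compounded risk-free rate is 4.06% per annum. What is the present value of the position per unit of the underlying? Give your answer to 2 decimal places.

PV(remaining dividends) I = 0.11·e^(−0.0406·5/12) + 0.14·e^(−0.0406·6/12) = 0.2453
Current forward F = (S − I)·e^(rT) = (22.88 − 0.2453)·e^(0.0406·15/12) = 22.6347 × 1.052060 = 23.8131
Value (long) = (F − K)·e^(−rT) = (23.8131 − 21.97) × 0.950516 = 1.7519
Value = £1.75

£1.75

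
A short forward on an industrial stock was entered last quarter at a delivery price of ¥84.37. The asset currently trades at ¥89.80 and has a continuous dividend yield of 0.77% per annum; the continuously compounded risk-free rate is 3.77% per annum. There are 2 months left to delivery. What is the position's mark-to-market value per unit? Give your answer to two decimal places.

-¥5.84

Current fair forward for the remaining 2 months: F = S·e^((r − q)·T), (r − q) = 0.0377 − 0.0077 = 0.0300
F = 89.80 · e^(0.0300 × 2/12) = 89.80 × 1.005013 = 90.2502
Value of long forward = (F − K)·e^(−rT) = (90.2502 − 84.37) · e^(−0.0377·2/12)
= 5.8802 × 0.993736 = 5.84
Short position value = −(long value) = -¥5.84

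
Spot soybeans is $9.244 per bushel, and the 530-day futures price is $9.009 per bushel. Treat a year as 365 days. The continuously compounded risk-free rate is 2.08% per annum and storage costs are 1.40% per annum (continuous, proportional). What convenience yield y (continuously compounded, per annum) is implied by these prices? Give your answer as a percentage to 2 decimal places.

F = S·e^((r+u−y)T) ⇒ (r+u−y) = ln(F/S)/T
ln(9.009/9.244) = -0.025751; /T ⇒ -0.017734
y = r + u − ln(F/S)/T = 0.0208 + 0.0140 + 0.017734 = 0.052534
y = 5.25%

5.25%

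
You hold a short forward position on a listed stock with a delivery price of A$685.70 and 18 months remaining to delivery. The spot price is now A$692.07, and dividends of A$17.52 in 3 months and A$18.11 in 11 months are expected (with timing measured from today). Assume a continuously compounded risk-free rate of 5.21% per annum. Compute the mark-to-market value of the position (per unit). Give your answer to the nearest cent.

PV(remaining dividends) I = 17.52·e^(−0.0521·3/12) + 18.11·e^(−0.0521·11/12) = 34.5587
Current forward F = (S − I)·e^(rT) = (692.07 − 34.5587)·e^(0.0521·18/12) = 657.5113 × 1.081285 = 710.9571
Value (long) = (F − K)·e^(−rT) = (710.9571 − 685.70) × 0.924826 = 23.3584
Short position value = −(long value) = -A$23.36

-A$23.36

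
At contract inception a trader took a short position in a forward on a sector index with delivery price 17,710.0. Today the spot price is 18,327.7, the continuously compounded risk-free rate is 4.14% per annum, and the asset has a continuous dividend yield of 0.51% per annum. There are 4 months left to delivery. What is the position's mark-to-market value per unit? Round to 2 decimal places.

-829.29

Current fair forward for the remaining 4 months: F = S·e^((r − q)·T), (r − q) = 0.0414 − 0.0051 = 0.0363
F = 18327.7 · e^(0.0363 × 4/12) = 18327.7 × 1.01217350 = 18550.8123
Value of long forward = (F − K)·e^(−rT) = (18550.8123 − 17710.0) · e^(−0.0414·4/12)
= 840.8123 × 0.98629478 = 829.29
Short position value = −(long value) = -829.29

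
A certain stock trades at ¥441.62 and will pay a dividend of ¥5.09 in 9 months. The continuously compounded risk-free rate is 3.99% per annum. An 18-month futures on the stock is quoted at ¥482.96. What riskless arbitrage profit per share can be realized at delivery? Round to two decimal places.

PV(dividends) I = 5.09·e^(−0.0399·9/12) = 4.9399
Fair futures F* = (S − I)·e^(rT) = (441.62 − 4.9399)·e^0.059850 = 436.6801 × 1.061677 = 463.6132
Market ¥482.96 > fair 463.6132: forward overpriced → cash-and-carry (borrow at r, buy the stock and collect the dividends, short the forward).
Profit at T = |F_mkt − F*| = |482.96 − 463.6132| = ¥19.35 per share

¥19.35 per share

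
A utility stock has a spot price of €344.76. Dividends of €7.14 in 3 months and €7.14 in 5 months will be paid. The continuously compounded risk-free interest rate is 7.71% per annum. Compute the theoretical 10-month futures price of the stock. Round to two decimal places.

€352.80

PV(dividends) I = 7.14·e^(−0.0771·3/12) + 7.14·e^(−0.0771·5/12)
I = 7.0037 + 6.9143 = 13.9180
F = (S − I)·e^(rT) = (344.76 − 13.9180) · e^(0.0771·10/12)
= 330.8420 · e^0.064250 = 330.8420 × 1.066359 = €352.80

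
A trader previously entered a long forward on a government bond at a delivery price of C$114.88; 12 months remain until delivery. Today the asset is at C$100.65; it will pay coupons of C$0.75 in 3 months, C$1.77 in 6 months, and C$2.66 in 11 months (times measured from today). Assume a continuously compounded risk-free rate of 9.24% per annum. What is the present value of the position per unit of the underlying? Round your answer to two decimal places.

PV(remaining coupons) I = 0.75·e^(−0.0924·3/12) + 1.77·e^(−0.0924·6/12) + 2.66·e^(−0.0924·11/12) = 4.8669
Current forward F = (S − I)·e^(rT) = (100.65 − 4.8669)·e^(0.0924·12/12) = 95.7831 × 1.096803 = 105.0552
Value (long) = (F − K)·e^(−rT) = (105.0552 − 114.88) × 0.911740 = -8.9577
Value = -C$8.96

-C$8.96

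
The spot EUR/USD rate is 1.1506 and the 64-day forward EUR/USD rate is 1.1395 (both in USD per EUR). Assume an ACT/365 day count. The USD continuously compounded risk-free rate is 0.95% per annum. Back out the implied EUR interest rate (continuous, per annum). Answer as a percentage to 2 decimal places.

F = S·e^((r_USD − r_EUR)T) ⇒ r_EUR = r_USD − ln(F/S)/T
ln(1.1395/1.1506) = -0.009694; /(64/365) = -0.055286
r_EUR = 0.0095 + 0.055286 = 0.064786
r_EUR = 6.48%

6.48%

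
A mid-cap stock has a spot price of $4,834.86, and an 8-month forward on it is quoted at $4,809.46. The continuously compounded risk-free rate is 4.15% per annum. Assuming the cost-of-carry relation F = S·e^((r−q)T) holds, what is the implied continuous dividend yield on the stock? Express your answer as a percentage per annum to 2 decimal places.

4.94%

From F = S·e^((r−q)T): (r − q) = ln(F/S)/T
ln(4809.46/4834.86) = ln(0.994746) = -0.005268
(r − q) = -0.005268 / (8/12) = -0.007902
q = r − ln(F/S)/T = 0.0415 + 0.007902 = 0.049402
q = 4.94%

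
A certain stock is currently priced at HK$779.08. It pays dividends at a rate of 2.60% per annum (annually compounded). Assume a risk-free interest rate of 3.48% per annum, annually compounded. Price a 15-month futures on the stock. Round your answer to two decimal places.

HK$787.44

F = S · (1+r)^T / (1+q)^T
= 779.08 × 1.043688 / 1.032605 = 779.08 × 1.010733
F = HK$787.44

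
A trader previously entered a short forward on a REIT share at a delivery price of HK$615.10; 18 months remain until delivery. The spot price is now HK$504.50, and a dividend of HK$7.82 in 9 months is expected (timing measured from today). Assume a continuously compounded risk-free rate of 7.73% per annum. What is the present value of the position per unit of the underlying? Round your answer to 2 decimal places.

PV(remaining dividends) I = 7.82·e^(−0.0773·9/12) = 7.3795
Current forward F = (S − I)·e^(rT) = (504.50 − 7.3795)·e^(0.0773·18/12) = 497.1205 × 1.122940 = 558.2365
Value (long) = (F − K)·e^(−rT) = (558.2365 − 615.10) × 0.890520 = -50.6381
Short position value = −(long value) = HK$50.64

HK$50.64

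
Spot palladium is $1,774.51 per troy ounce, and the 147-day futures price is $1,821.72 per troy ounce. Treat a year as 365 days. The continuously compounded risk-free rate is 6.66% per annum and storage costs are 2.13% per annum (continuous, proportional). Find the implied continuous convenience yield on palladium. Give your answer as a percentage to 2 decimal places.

2.27%

F = S·e^((r+u−y)T) ⇒ (r+u−y) = ln(F/S)/T
ln(1821.72/1774.51) = 0.026257; /T ⇒ 0.065196
y = r + u − ln(F/S)/T = 0.0666 + 0.0213 − 0.065196 = 0.022704
y = 2.27%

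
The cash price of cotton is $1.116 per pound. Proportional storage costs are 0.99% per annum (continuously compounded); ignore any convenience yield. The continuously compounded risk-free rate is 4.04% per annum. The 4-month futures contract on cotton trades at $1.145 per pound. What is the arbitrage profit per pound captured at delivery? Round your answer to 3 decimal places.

$0.010 per pound

Fair futures: F* = S·e^(carry·T), with carry = (r + u) = 0.0404 + 0.0099 = 0.0503
F* = 1.116 · e^(0.0503 × 4/12) = 1.116 · e^0.016767 = 1.116 × 1.016908 = $1.1349
Market $1.145 > fair $1.1349: forward overpriced → cash-and-carry (buy spot, short the forward).
At maturity, profit = |F_mkt − F*| = |1.145 − 1.1349| = $0.010 per pound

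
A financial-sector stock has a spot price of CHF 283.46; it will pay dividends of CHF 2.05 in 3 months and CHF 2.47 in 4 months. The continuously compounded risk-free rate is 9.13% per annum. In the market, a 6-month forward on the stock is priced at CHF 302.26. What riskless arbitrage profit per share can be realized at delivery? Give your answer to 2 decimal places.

CHF 10.17 per share

PV(dividends) I = 2.05·e^(−0.0913·3/12) + 2.47·e^(−0.0913·4/12) = 4.3997
Fair forward F* = (S − I)·e^(rT) = (283.46 − 4.3997)·e^0.045650 = 279.0603 × 1.046708 = 292.0946
Market CHF 302.26 > fair 292.0946: forward overpriced → cash-and-carry (borrow at r, buy the stock and collect the dividends, short the forward).
Profit at T = |F_mkt − F*| = |302.26 − 292.0946| = CHF 10.17 per share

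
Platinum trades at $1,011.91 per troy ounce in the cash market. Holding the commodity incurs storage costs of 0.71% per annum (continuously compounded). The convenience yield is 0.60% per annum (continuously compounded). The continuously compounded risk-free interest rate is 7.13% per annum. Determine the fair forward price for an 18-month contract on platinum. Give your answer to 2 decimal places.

Net carry = r + u − y = 0.0713 + 0.0071 − 0.0060 = 0.0724
F = S·e^((r+u−y)T) = 1011.91 · e^(0.0724 × 18/12) = 1011.91 · e^0.10860000
= 1011.91 × 1.11471637 = $1,127.99 per troy ounce

$1,127.99 per troy ounce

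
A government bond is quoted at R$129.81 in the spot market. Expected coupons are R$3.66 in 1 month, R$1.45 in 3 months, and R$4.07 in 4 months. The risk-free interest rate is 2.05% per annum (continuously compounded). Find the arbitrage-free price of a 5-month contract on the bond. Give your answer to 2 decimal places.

R$121.71

PV(coupons) I = 3.66·e^(−0.0205·1/12) + 1.45·e^(−0.0205·3/12) + 4.07·e^(−0.0205·4/12)
I = 3.6538 + 1.4426 + 4.0423 = 9.1387
F = (S − I)·e^(rT) = (129.81 − 9.1387) · e^(0.0205·5/12)
= 120.6713 · e^0.008542 = 120.6713 × 1.008579 = R$121.71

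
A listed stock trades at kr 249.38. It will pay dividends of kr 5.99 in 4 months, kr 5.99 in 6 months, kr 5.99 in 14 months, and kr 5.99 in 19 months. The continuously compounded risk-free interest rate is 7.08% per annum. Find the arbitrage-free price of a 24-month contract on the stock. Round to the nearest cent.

kr 261.39

PV(dividends) I = 5.99·e^(−0.0708·4/12) + 5.99·e^(−0.0708·6/12) + 5.99·e^(−0.0708·14/12) + 5.99·e^(−0.0708·19/12)
I = 5.8503 + 5.7817 + 5.5151 + 5.3548 = 22.5019
F = (S − I)·e^(rT) = (249.38 − 22.5019) · e^(0.0708·24/12)
= 226.8781 · e^0.141600 = 226.8781 × 1.152116 = kr 261.39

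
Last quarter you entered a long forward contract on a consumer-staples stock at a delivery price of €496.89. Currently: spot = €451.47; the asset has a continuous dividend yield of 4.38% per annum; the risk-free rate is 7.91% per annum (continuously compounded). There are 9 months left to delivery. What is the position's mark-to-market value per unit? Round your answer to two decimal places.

Current fair forward for the remaining 9 months: F = S·e^((r − q)·T), (r − q) = 0.0791 − 0.0438 = 0.0353
F = 451.47 · e^(0.0353 × 9/12) = 451.47 × 1.026829 = 463.5825
Value of long forward = (F − K)·e^(−rT) = (463.5825 − 496.89) · e^(−0.0791·9/12)
= -33.3075 × 0.942400 = -31.39

-€31.39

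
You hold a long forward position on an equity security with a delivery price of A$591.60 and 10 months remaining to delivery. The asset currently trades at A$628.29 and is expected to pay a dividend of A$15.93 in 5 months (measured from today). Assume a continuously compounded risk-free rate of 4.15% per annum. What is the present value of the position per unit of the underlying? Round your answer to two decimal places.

A$41.14

PV(remaining dividends) I = 15.93·e^(−0.0415·5/12) = 15.6569
Current forward F = (S − I)·e^(rT) = (628.29 − 15.6569)·e^(0.0415·10/12) = 612.6331 × 1.035188 = 634.1904
Value (long) = (F − K)·e^(−rT) = (634.1904 − 591.60) × 0.966008 = 41.1427
Value = A$41.14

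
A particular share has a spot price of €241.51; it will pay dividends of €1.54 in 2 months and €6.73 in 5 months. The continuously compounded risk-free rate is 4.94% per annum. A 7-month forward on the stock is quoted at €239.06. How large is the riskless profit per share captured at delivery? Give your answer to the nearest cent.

€1.15 per share

PV(dividends) I = 1.54·e^(−0.0494·2/12) + 6.73·e^(−0.0494·5/12) = 8.1203
Fair forward F* = (S − I)·e^(rT) = (241.51 − 8.1203)·e^0.028817 = 233.3897 × 1.029236 = 240.2131
Market €239.06 < fair 240.2131: forward underpriced → reverse cash-and-carry (short the stock, invest proceeds at r, pay the dividends, go long the forward).
Profit at T = |F_mkt − F*| = |239.06 − 240.2131| = €1.15 per share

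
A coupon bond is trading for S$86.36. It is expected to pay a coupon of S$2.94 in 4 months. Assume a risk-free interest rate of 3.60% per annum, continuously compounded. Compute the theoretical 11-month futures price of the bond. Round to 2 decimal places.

PV(coupons) I = 2.94·e^(−0.0360·4/12)
I = 2.9049
F = (S − I)·e^(rT) = (86.36 − 2.9049) · e^(0.0360·11/12)
= 83.4551 · e^0.033000 = 83.4551 × 1.033551 = S$86.26

S$86.26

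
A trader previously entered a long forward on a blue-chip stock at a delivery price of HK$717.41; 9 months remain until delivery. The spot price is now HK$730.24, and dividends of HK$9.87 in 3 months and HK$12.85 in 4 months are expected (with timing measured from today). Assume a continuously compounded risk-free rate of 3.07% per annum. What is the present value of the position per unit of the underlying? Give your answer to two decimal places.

HK$6.65

PV(remaining dividends) I = 9.87·e^(−0.0307·3/12) + 12.85·e^(−0.0307·4/12) = 22.5137
Current forward F = (S − I)·e^(rT) = (730.24 − 22.5137)·e^(0.0307·9/12) = 707.7263 × 1.023292 = 724.2107
Value (long) = (F − K)·e^(−rT) = (724.2107 − 717.41) × 0.977238 = 6.6459
Value = HK$6.65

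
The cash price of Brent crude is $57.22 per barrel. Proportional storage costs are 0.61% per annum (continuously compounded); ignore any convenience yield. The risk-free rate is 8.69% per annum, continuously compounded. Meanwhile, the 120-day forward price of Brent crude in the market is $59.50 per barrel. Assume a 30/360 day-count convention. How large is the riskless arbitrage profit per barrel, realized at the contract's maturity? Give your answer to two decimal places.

Fair forward: F* = S·e^(carry·T), with carry = (r + u) = 0.0869 + 0.0061 = 0.0930
F* = 57.22 · e^(0.0930 × 120/360) = 57.22 · e^0.031000 = 57.22 × 1.031486 = $59.0216
Market $59.50 > fair $59.0216: forward overpriced → cash-and-carry (buy spot, short the forward).
At maturity, profit = |F_mkt − F*| = |59.50 − 59.0216| = $0.48 per barrel

$0.48 per barrel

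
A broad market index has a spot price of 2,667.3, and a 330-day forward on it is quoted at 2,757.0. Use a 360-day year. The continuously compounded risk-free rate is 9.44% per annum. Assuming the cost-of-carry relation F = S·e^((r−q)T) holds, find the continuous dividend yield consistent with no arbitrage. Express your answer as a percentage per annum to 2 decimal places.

From F = S·e^((r−q)T): (r − q) = ln(F/S)/T
ln(2757.0/2667.3) = ln(1.033630) = 0.033077
(r − q) = 0.033077 / (330/360) = 0.036084
q = r − ln(F/S)/T = 0.0944 − 0.036084 = 0.058316
q = 5.83%

5.83%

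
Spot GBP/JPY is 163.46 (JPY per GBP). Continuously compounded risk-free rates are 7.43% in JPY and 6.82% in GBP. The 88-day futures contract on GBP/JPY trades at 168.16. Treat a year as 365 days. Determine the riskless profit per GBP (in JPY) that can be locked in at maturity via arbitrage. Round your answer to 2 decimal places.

Fair futures: F* = S·e^(carry·T), with carry = (r_JPY − r_GBP) = 0.0743 − 0.0682 = 0.0061
F* = 163.46 · e^(0.0061 × 88/365) = 163.46 · e^0.001471 = 163.46 × 1.001472 = 163.7006
Market 168.16 > fair 163.7006: forward overpriced → cash-and-carry (buy spot, short the forward).
At maturity, profit = |F_mkt − F*| = |168.16 − 163.7006| = 4.46 per GBP (in JPY)

4.46 per GBP (in JPY)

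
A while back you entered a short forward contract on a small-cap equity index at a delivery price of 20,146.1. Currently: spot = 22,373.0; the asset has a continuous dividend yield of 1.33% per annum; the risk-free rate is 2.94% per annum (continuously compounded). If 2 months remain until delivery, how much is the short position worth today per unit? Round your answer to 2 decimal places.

Current fair forward for the remaining 2 months: F = S·e^((r − q)·T), (r − q) = 0.0294 − 0.0133 = 0.0161
F = 22373.0 · e^(0.0161 × 2/12) = 22373.0 × 1.00268694 = 22433.1149
Value of long forward = (F − K)·e^(−rT) = (22433.1149 − 20146.1) · e^(−0.0294·2/12)
= 2287.0149 × 0.99511199 = 2275.84
Short position value = −(long value) = -2275.84

-2275.84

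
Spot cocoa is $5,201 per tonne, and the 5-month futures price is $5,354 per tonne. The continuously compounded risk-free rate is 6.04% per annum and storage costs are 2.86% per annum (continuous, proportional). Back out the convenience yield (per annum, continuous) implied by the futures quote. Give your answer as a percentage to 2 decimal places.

1.94%

F = S·e^((r+u−y)T) ⇒ (r+u−y) = ln(F/S)/T
ln(5354/5201) = 0.028993; /T ⇒ 0.069583
y = r + u − ln(F/S)/T = 0.0604 + 0.0286 − 0.069583 = 0.019417
y = 1.94%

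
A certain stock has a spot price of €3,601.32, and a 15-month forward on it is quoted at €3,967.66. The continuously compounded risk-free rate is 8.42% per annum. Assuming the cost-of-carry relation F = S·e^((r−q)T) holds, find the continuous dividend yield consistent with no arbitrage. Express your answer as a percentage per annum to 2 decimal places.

From F = S·e^((r−q)T): (r − q) = ln(F/S)/T
ln(3967.66/3601.32) = ln(1.101724) = 0.096876
(r − q) = 0.096876 / (15/12) = 0.077501
q = r − ln(F/S)/T = 0.0842 − 0.077501 = 0.006699
q = 0.67%

0.67%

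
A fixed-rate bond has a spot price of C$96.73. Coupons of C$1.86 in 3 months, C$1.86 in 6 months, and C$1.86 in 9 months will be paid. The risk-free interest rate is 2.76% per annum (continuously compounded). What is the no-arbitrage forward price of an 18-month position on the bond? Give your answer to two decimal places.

PV(coupons) I = 1.86·e^(−0.0276·3/12) + 1.86·e^(−0.0276·6/12) + 1.86·e^(−0.0276·9/12)
I = 1.8472 + 1.8345 + 1.8219 = 5.5036
F = (S − I)·e^(rT) = (96.73 − 5.5036) · e^(0.0276·18/12)
= 91.2264 · e^0.041400 = 91.2264 × 1.042269 = C$95.08

C$95.08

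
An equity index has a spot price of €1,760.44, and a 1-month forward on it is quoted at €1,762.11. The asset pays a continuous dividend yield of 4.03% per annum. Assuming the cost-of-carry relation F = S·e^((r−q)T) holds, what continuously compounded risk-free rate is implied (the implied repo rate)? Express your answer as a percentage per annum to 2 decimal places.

5.17%

From F = S·e^((r−q)T): (r − q) = ln(F/S)/T
ln(1762.11/1760.44) = ln(1.000949) = 0.000949
(r − q) = 0.000949 / (1/12) = 0.011388
r = ln(F/S)/T + q = 0.011388 + 0.0403 = 0.051688
r = 5.17%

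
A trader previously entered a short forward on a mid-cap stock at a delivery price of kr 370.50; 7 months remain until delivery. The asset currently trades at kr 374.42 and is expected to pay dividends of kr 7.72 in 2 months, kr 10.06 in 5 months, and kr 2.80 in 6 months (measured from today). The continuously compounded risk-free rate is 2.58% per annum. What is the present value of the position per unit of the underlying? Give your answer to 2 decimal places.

kr 10.95

PV(remaining dividends) I = 7.72·e^(−0.0258·2/12) + 10.06·e^(−0.0258·5/12) + 2.80·e^(−0.0258·6/12) = 20.4034
Current forward F = (S − I)·e^(rT) = (374.42 − 20.4034)·e^(0.0258·7/12) = 354.0166 × 1.015164 = 359.3849
Value (long) = (F − K)·e^(−rT) = (359.3849 − 370.50) × 0.985063 = -10.9491
Short position value = −(long value) = kr 10.95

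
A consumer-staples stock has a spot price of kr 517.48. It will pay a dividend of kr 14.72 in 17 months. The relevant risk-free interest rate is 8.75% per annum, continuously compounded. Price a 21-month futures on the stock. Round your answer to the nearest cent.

PV(dividends) I = 14.72·e^(−0.0875·17/12)
I = 13.0039
F = (S − I)·e^(rT) = (517.48 − 13.0039) · e^(0.0875·21/12)
= 504.4761 · e^0.153125 = 504.4761 × 1.165471 = kr 587.95

kr 587.95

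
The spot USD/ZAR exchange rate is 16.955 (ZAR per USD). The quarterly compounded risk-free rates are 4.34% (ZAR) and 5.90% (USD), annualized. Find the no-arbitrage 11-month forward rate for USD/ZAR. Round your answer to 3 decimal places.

16.717

By covered interest parity, F = S · (1+r_ZAR/4)^(4T) / (1+r_USD/4)^(4T)
= 16.955 × 1.040362 / 1.055156 = 16.955 × 0.985979
F = 16.717 ZAR per USD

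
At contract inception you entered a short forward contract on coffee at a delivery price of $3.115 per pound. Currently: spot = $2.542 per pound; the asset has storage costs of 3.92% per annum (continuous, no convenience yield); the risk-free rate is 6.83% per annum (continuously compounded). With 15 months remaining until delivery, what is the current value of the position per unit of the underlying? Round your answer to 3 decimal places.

$0.190 per pound

Current fair forward for the remaining 15 months: F = S·e^((r + u)·T), (r + u) = 0.0683 + 0.0392 = 0.1075
F = 2.542 · e^(0.1075 × 15/12) = 2.542 × 1.143822 = 2.9076
Value of long forward = (F − K)·e^(−rT) = (2.9076 − 3.115) · e^(−0.0683·15/12)
= -0.2074 × 0.918168 = -0.190
Short position value = −(long value) = $0.190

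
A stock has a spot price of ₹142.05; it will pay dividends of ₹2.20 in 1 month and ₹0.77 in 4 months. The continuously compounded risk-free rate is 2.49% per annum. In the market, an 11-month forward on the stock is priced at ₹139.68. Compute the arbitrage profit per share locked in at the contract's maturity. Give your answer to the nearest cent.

PV(dividends) I = 2.20·e^(−0.0249·1/12) + 0.77·e^(−0.0249·4/12) = 2.9591
Fair forward F* = (S − I)·e^(rT) = (142.05 − 2.9591)·e^0.022825 = 139.0909 × 1.023087 = 142.3021
Market ₹139.68 < fair 142.3021: forward underpriced → reverse cash-and-carry (short the stock, invest proceeds at r, pay the dividends, go long the forward).
Profit at T = |F_mkt − F*| = |139.68 − 142.3021| = ₹2.62 per share

₹2.62 per share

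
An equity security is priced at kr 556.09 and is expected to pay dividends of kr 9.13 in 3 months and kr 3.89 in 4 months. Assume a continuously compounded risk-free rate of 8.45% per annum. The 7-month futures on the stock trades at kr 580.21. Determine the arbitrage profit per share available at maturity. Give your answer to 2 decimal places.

kr 9.39 per share

PV(dividends) I = 9.13·e^(−0.0845·3/12) + 3.89·e^(−0.0845·4/12) = 12.7211
Fair futures F* = (S − I)·e^(rT) = (556.09 − 12.7211)·e^0.049292 = 543.3689 × 1.050527 = 570.8237
Market kr 580.21 > fair 570.8237: forward overpriced → cash-and-carry (borrow at r, buy the stock and collect the dividends, short the forward).
Profit at T = |F_mkt − F*| = |580.21 − 570.8237| = kr 9.39 per share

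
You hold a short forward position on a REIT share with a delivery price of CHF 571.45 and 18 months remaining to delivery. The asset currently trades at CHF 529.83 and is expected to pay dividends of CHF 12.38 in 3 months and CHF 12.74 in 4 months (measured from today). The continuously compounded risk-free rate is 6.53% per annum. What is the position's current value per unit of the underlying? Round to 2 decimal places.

PV(remaining dividends) I = 12.38·e^(−0.0653·3/12) + 12.74·e^(−0.0653·4/12) = 24.6452
Current forward F = (S − I)·e^(rT) = (529.83 − 24.6452)·e^(0.0653·18/12) = 505.1848 × 1.102908 = 557.1724
Value (long) = (F − K)·e^(−rT) = (557.1724 − 571.45) × 0.906694 = -12.9454
Short position value = −(long value) = CHF 12.95

CHF 12.95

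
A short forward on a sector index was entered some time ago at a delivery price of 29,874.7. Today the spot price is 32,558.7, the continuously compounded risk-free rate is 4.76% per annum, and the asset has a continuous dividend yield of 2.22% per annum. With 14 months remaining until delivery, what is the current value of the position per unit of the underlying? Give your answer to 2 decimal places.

-3465.37

Current fair forward for the remaining 14 months: F = S·e^((r − q)·T), (r − q) = 0.0476 − 0.0222 = 0.0254
F = 32558.7 · e^(0.0254 × 14/12) = 32558.7 × 1.03007677 = 33537.9605
Value of long forward = (F − K)·e^(−rT) = (33537.9605 − 29874.7) · e^(−0.0476·14/12)
= 3663.2605 × 0.94598049 = 3465.37
Short position value = −(long value) = -3465.37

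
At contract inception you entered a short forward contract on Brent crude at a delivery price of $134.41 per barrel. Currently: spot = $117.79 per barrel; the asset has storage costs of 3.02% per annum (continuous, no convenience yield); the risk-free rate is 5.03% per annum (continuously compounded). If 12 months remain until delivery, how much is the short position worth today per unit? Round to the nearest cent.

Current fair forward for the remaining 12 months: F = S·e^((r + u)·T), (r + u) = 0.0503 + 0.0302 = 0.0805
F = 117.79 · e^(0.0805 × 12/12) = 117.79 × 1.083829 = 127.6642
Value of long forward = (F − K)·e^(−rT) = (127.6642 − 134.41) · e^(−0.0503·12/12)
= -6.7458 × 0.950944 = -6.41
Short position value = −(long value) = $6.41

$6.41 per barrel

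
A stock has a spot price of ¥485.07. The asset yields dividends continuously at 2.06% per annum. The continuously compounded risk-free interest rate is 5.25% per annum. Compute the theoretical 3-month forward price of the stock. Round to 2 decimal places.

¥488.95

F = S·e^((r − q)T) = 485.07 · e^((0.0525 − 0.0206) × 3/12)
= 485.07 · e^0.007975 = 485.07 × 1.008007
F = ¥488.95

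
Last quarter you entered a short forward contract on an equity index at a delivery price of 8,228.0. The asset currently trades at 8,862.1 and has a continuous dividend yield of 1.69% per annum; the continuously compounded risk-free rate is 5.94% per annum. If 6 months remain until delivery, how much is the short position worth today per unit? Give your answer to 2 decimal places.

-800.31

Current fair forward for the remaining 6 months: F = S·e^((r − q)·T), (r − q) = 0.0594 − 0.0169 = 0.0425
F = 8862.1 · e^(0.0425 × 6/12) = 8862.1 × 1.02147739 = 9052.4348
Value of long forward = (F − K)·e^(−rT) = (9052.4348 − 8228.0) · e^(−0.0594·6/12)
= 824.4348 × 0.97073671 = 800.31
Short position value = −(long value) = -800.31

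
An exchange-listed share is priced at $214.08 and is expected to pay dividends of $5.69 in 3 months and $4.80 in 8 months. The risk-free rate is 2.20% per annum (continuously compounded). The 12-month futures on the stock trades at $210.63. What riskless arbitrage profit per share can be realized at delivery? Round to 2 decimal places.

PV(dividends) I = 5.69·e^(−0.0220·3/12) + 4.80·e^(−0.0220·8/12) = 10.3889
Fair futures F* = (S − I)·e^(rT) = (214.08 − 10.3889)·e^0.022000 = 203.6911 × 1.022244 = 208.2220
Market $210.63 > fair 208.2220: forward overpriced → cash-and-carry (borrow at r, buy the stock and collect the dividends, short the forward).
Profit at T = |F_mkt − F*| = |210.63 − 208.2220| = $2.41 per share

$2.41 per share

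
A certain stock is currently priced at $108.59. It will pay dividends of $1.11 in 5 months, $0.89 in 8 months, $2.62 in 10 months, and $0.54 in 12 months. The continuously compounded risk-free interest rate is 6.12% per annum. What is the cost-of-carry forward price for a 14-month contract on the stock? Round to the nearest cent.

PV(dividends) I = 1.11·e^(−0.0612·5/12) + 0.89·e^(−0.0612·8/12) + 2.62·e^(−0.0612·10/12) + 0.54·e^(−0.0612·12/12)
I = 1.0821 + 0.8544 + 2.4897 + 0.5079 = 4.9341
F = (S − I)·e^(rT) = (108.59 − 4.9341) · e^(0.0612·14/12)
= 103.6559 · e^0.071400 = 103.6559 × 1.074011 = $111.33

$111.33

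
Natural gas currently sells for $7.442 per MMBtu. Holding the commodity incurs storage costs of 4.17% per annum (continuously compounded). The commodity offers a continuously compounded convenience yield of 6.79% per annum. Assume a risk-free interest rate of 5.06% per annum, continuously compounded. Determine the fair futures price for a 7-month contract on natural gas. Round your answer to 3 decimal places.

$7.549 per MMBtu

Net carry = r + u − y = 0.0506 + 0.0417 − 0.0679 = 0.0244
F = S·e^((r+u−y)T) = 7.442 · e^(0.0244 × 7/12) = 7.442 · e^0.014233
= 7.442 × 1.014335 = $7.549 per MMBtu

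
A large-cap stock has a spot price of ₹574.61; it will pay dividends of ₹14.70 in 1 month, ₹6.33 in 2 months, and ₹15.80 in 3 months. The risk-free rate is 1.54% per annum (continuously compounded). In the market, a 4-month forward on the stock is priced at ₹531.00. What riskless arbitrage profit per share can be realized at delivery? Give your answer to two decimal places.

PV(dividends) I = 14.70·e^(−0.0154·1/12) + 6.33·e^(−0.0154·2/12) + 15.80·e^(−0.0154·3/12) = 36.7342
Fair forward F* = (S − I)·e^(rT) = (574.61 − 36.7342)·e^0.005133 = 537.8758 × 1.005146 = 540.6437
Market ₹531.00 < fair 540.6437: forward underpriced → reverse cash-and-carry (short the stock, invest proceeds at r, pay the dividends, go long the forward).
Profit at T = |F_mkt − F*| = |531.00 − 540.6437| = ₹9.64 per share

₹9.64 per share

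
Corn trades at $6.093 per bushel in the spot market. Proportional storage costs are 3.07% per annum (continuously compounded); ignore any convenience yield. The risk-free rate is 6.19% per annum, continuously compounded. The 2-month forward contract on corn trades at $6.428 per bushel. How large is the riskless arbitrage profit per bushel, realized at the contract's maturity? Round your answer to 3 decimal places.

Fair forward: F* = S·e^(carry·T), with carry = (r + u) = 0.0619 + 0.0307 = 0.0926
F* = 6.093 · e^(0.0926 × 2/12) = 6.093 · e^0.015433 = 6.093 × 1.015553 = $6.1878
Market $6.428 > fair $6.1878: forward overpriced → cash-and-carry (buy spot, short the forward).
At maturity, profit = |F_mkt − F*| = |6.428 − 6.1878| = $0.240 per bushel

$0.240 per bushel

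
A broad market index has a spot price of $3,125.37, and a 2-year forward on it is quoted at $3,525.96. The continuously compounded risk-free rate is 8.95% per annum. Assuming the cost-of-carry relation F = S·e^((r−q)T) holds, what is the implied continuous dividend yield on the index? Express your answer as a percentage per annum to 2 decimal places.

2.92%

From F = S·e^((r−q)T): (r − q) = ln(F/S)/T
ln(3525.96/3125.37) = ln(1.128174) = 0.120600
(r − q) = 0.120600 / (2) = 0.060300
q = r − ln(F/S)/T = 0.0895 − 0.060300 = 0.029200
q = 2.92%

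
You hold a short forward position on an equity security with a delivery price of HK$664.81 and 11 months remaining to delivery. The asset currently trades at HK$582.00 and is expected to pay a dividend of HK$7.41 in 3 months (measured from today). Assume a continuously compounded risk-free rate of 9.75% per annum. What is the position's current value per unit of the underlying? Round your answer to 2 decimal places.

PV(remaining dividends) I = 7.41·e^(−0.0975·3/12) = 7.2316
Current forward F = (S − I)·e^(rT) = (582.00 − 7.2316)·e^(0.0975·11/12) = 574.7684 × 1.093491 = 628.5041
Value (long) = (F − K)·e^(−rT) = (628.5041 − 664.81) × 0.914503 = -33.2019
Short position value = −(long value) = HK$33.20

HK$33.20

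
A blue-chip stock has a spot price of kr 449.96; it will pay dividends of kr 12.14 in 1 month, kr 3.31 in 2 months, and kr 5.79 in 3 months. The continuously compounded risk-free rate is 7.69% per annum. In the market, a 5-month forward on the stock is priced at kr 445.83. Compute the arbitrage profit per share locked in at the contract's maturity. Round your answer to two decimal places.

PV(dividends) I = 12.14·e^(−0.0769·1/12) + 3.31·e^(−0.0769·2/12) + 5.79·e^(−0.0769·3/12) = 21.0100
Fair forward F* = (S − I)·e^(rT) = (449.96 − 21.0100)·e^0.032042 = 428.9500 × 1.032561 = 442.9170
Market kr 445.83 > fair 442.9170: forward overpriced → cash-and-carry (borrow at r, buy the stock and collect the dividends, short the forward).
Profit at T = |F_mkt − F*| = |445.83 − 442.9170| = kr 2.91 per share

kr 2.91 per share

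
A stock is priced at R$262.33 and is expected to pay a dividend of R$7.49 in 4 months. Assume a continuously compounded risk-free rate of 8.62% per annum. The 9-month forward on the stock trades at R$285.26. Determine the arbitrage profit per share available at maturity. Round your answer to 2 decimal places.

R$13.17 per share

PV(dividends) I = 7.49·e^(−0.0862·4/12) = 7.2778
Fair forward F* = (S − I)·e^(rT) = (262.33 − 7.2778)·e^0.064650 = 255.0522 × 1.066786 = 272.0861
Market R$285.26 > fair 272.0861: forward overpriced → cash-and-carry (borrow at r, buy the stock and collect the dividends, short the forward).
Profit at T = |F_mkt − F*| = |285.26 − 272.0861| = R$13.17 per share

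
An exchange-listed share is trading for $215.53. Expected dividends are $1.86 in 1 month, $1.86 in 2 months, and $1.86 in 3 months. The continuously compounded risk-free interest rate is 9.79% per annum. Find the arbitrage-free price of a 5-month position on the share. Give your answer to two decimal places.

PV(dividends) I = 1.86·e^(−0.0979·1/12) + 1.86·e^(−0.0979·2/12) + 1.86·e^(−0.0979·3/12)
I = 1.8449 + 1.8299 + 1.8150 = 5.4898
F = (S − I)·e^(rT) = (215.53 − 5.4898) · e^(0.0979·5/12)
= 210.0402 · e^0.040792 = 210.0402 × 1.041635 = $218.79

$218.79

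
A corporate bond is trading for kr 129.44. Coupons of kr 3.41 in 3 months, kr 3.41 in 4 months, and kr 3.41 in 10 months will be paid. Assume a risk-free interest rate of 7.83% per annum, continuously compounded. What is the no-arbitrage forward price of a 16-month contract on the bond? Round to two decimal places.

kr 132.74

PV(coupons) I = 3.41·e^(−0.0783·3/12) + 3.41·e^(−0.0783·4/12) + 3.41·e^(−0.0783·10/12)
I = 3.3439 + 3.3222 + 3.1946 = 9.8607
F = (S − I)·e^(rT) = (129.44 − 9.8607) · e^(0.0783·16/12)
= 119.5793 · e^0.104400 = 119.5793 × 1.110044 = kr 132.74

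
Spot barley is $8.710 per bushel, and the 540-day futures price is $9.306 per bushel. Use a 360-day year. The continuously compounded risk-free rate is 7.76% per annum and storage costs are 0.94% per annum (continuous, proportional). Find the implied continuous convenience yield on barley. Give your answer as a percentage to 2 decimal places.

4.29%

F = S·e^((r+u−y)T) ⇒ (r+u−y) = ln(F/S)/T
ln(9.306/8.710) = 0.066188; /T ⇒ 0.044125
y = r + u − ln(F/S)/T = 0.0776 + 0.0094 − 0.044125 = 0.042875
y = 4.29%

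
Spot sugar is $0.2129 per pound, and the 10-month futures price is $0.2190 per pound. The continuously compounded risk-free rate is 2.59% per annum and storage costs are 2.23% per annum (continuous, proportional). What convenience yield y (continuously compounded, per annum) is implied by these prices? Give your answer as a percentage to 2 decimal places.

F = S·e^((r+u−y)T) ⇒ (r+u−y) = ln(F/S)/T
ln(0.2190/0.2129) = 0.028249; /T ⇒ 0.033899
y = r + u − ln(F/S)/T = 0.0259 + 0.0223 − 0.033899 = 0.014301
y = 1.43%

1.43%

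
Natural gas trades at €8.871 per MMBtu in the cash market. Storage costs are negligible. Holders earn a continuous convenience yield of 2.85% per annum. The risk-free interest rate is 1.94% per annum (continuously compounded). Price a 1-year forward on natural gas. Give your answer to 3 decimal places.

Net carry = r + u − y = 0.0194 + 0.0000 − 0.0285 = -0.0091
F = S·e^((r+u−y)T) = 8.871 · e^(-0.0091 × 1) = 8.871 · e^-0.009100
= 8.871 × 0.990941 = €8.791 per MMBtu

€8.791 per MMBtu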